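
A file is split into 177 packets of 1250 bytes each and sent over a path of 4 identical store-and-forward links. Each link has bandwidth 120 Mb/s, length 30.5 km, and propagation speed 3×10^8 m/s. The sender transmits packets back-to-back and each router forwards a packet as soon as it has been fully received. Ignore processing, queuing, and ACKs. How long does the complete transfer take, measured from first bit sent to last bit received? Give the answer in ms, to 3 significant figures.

Per-hop transmission t_tx = L/R = 10000/120000000 = 0.0833333 ms.
Per-hop propagation t_prop = 30500/300000000 = 0.101667 ms.
Pipeline fill: first packet needs 4·t_tx to clear all hops; remaining 176 packets each add one t_tx.
Total = (4+177-1)·t_tx + 4·t_prop = 180·0.0833333 + 4·0.101667 = 15.4 ms.

15.4 ms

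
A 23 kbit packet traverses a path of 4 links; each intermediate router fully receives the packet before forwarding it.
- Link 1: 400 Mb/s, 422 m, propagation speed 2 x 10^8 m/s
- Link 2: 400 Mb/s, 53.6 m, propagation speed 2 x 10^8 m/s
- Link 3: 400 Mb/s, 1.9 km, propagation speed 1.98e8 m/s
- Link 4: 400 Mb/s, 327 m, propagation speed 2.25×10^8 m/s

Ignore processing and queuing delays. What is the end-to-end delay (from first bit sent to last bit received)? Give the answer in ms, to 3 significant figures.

0.243 ms

L = 23000 bits.
Transmission delay per hop = L/R = 23000/400000000 = 0.0575 ms; 4 hops → 0.23 ms.
Propagation delays (d/s per hop): 0.00211, 0.000268, 0.00959596, 0.00145333 ms; sum = 0.0134273 ms.
End-to-end = 0.243 ms.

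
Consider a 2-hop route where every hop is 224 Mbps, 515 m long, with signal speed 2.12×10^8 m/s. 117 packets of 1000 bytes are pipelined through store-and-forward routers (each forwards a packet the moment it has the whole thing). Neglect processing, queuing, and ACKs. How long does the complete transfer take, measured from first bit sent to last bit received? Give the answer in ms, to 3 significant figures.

4.22 ms

Per-hop transmission t_tx = L/R = 8000/224000000 = 0.0357143 ms.
Per-hop propagation t_prop = 515/212000000 = 0.00242925 ms.
Pipeline fill: first packet needs 2·t_tx to clear all hops; remaining 116 packets each add one t_tx.
Total = (2+117-1)·t_tx + 2·t_prop = 118·0.0357143 + 2·0.00242925 = 4.22 ms.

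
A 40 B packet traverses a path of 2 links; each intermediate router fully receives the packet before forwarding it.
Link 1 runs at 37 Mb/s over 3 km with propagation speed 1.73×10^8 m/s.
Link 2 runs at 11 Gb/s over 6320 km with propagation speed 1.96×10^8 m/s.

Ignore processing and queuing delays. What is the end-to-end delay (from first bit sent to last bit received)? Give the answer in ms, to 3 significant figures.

L = 40 × 8 = 320 bits.
Transmission delays (L/R per hop): 0.00864865, 2.90909e-05 ms; sum = 0.00867774 ms.
Propagation delays (d/s per hop): 0.017341, 32.2449 ms; sum = 32.2622 ms.
End-to-end = 32.3 ms.

32.3 ms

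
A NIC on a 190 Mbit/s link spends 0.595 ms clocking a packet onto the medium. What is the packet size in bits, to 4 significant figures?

L = R × t_tx = 190000000 b/s × 0.000595 s = 113050 bits.

113100 bits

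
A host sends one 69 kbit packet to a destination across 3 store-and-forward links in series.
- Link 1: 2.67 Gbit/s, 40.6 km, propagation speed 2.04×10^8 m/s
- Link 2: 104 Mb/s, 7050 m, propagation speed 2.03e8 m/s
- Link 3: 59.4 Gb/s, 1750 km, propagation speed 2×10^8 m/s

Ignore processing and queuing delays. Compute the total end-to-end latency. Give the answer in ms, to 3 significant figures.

L = 69000 bits.
Transmission delays (L/R per hop): 0.0258427, 0.663462, 0.00116162 ms; sum = 0.690466 ms.
Propagation delays (d/s per hop): 0.19902, 0.0347291, 8.75 ms; sum = 8.98375 ms.
End-to-end = 9.67 ms.

9.67 ms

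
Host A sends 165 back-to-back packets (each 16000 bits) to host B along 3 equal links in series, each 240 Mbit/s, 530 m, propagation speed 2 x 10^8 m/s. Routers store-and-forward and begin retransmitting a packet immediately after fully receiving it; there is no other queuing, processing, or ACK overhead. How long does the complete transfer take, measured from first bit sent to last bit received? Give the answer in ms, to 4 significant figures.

Per-hop transmission t_tx = L/R = 16000/240000000 = 0.0666667 ms.
Per-hop propagation t_prop = 530/200000000 = 0.00265 ms.
Pipeline fill: first packet needs 3·t_tx to clear all hops; remaining 164 packets each add one t_tx.
Total = (3+165-1)·t_tx + 3·t_prop = 167·0.0666667 + 3·0.00265 = 11.14 ms.

11.14 ms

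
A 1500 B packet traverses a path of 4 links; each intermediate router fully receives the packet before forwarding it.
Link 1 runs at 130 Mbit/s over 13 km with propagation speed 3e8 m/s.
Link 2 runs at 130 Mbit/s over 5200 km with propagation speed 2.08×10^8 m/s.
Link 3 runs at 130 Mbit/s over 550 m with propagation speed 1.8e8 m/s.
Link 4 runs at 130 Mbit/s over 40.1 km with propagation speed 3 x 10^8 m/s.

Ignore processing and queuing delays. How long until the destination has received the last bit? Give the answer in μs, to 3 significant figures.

25500 μs

L = 1500 × 8 = 12000 bits.
Transmission delay per hop = L/R = 12000/130000000 = 92.3077 μs; 4 hops → 369.231 μs.
Propagation delays (d/s per hop): 43.3333, 25000, 3.05556, 133.667 μs; sum = 25180.1 μs.
End-to-end = 25500 μs.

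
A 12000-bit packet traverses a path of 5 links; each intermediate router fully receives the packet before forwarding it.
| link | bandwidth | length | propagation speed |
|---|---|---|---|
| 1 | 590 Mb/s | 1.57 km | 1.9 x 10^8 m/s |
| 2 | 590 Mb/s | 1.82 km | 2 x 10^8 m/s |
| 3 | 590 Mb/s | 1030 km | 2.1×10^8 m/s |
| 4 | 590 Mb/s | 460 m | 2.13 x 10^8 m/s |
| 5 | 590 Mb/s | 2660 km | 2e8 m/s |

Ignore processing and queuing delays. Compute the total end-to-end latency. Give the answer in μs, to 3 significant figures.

Transmission delay per hop = L/R = 12000/590000000 = 20.339 μs; 5 hops → 101.695 μs.
Propagation delays (d/s per hop): 8.26316, 9.1, 4904.76, 2.15962, 13300 μs; sum = 18224.3 μs.
End-to-end = 18300 μs.

18300 μs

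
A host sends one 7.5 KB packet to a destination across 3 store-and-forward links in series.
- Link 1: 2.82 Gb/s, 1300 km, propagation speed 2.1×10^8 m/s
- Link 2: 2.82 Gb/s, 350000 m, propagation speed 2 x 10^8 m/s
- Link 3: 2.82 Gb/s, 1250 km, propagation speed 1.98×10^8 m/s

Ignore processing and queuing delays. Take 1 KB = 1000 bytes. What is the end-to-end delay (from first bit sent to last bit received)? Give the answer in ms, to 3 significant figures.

14.3 ms

L = 60000 bits.
Transmission delay per hop = L/R = 60000/2820000000 = 0.0212766 ms; 3 hops → 0.0638298 ms.
Propagation delays (d/s per hop): 6.19048, 1.75, 6.31313 ms; sum = 14.2536 ms.
End-to-end = 14.3 ms.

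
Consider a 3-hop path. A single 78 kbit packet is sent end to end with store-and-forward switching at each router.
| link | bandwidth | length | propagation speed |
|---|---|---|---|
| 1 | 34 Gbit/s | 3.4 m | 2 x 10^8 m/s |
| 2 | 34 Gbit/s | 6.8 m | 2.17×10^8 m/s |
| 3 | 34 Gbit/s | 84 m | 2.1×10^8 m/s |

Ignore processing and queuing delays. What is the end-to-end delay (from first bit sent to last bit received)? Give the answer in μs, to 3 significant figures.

7.33 μs

L = 78000 bits.
Transmission delay per hop = L/R = 78000/34000000000 = 2.29412 μs; 3 hops → 6.88235 μs.
Propagation delays (d/s per hop): 0.017, 0.0313364, 0.4 μs; sum = 0.448336 μs.
End-to-end = 7.33 μs.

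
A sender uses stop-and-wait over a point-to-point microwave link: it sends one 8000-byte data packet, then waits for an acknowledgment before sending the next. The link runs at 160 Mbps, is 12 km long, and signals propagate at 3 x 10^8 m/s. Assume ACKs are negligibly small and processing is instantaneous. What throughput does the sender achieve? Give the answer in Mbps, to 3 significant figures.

133 Mbps

t_tx = L/R = 64000/160000000 = 0.0004 s.
t_prop = 12000/300000000 = 4e-05 s; RTT = 8e-05 s.
Cycle = t_tx + RTT = 0.00048 s.
Throughput = L / cycle = 64000 / 0.00048 = 133 Mbps.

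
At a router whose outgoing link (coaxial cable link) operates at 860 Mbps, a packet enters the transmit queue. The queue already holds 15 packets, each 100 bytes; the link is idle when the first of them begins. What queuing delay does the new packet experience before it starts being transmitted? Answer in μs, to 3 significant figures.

14.0 μs

Each queued packet: L/R = 800/860000000 = 0.930233 μs.
15 queued → 13.9535 μs.
Queuing delay = 14.0 μs.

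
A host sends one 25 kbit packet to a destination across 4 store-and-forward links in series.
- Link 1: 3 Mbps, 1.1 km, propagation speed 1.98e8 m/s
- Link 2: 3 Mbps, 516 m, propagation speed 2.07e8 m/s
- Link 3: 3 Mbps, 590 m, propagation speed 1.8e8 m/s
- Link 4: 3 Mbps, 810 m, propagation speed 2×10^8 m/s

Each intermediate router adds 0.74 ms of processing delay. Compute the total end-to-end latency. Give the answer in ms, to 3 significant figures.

L = 25000 bits.
Transmission delay per hop = L/R = 25000/3000000 = 8.33333 ms; 4 hops → 33.3333 ms.
Propagation delays (d/s per hop): 0.00555556, 0.00249275, 0.00327778, 0.00405 ms; sum = 0.0153761 ms.
Processing at 3 router(s): 3 × 0.74 ms = 2.22 ms.
End-to-end = 35.6 ms.

35.6 ms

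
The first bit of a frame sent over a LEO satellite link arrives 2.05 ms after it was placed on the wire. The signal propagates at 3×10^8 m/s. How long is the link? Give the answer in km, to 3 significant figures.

d = s × t_prop = 300000000 × 0.00205 = 615 km.

615 km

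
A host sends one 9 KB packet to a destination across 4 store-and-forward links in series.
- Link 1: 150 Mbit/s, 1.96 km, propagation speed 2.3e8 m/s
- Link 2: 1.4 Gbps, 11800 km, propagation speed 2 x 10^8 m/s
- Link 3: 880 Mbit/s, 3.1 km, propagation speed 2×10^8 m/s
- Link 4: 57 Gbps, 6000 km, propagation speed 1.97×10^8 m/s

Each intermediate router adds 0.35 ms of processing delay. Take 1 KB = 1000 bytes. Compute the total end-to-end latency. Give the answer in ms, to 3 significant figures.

91.1 ms

L = 72000 bits.
Transmission delays (L/R per hop): 0.48, 0.0514286, 0.0818182, 0.00126316 ms; sum = 0.61451 ms.
Propagation delays (d/s per hop): 0.00852174, 59, 0.0155, 30.4569 ms; sum = 89.4809 ms.
Processing at 3 router(s): 3 × 0.35 ms = 1.05 ms.
End-to-end = 91.1 ms.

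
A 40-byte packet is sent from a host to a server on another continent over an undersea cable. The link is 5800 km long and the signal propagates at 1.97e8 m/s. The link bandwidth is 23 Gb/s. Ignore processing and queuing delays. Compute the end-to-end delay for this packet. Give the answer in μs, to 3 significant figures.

L = 40 × 8 = 320 bits.
Transmission delay = L/R = 320 / 23000000000 = 0.013913 μs.
Propagation delay = d/s = 5800000 m / 197000000 m/s = 29441.6 μs.
Total = 29400 μs.

29400 μs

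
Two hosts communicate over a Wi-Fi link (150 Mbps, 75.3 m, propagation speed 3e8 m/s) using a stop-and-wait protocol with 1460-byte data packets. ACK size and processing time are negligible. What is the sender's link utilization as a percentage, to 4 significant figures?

t_tx = L/R = 11680/150000000 = 7.78667e-05 s.
t_prop = 75.3/300000000 = 2.51e-07 s; RTT = 5.02e-07 s.
Cycle = t_tx + RTT = 7.83687e-05 s.
Utilization = t_tx / cycle = 7.78667e-05/7.83687e-05 = 99.36 %.

99.36 %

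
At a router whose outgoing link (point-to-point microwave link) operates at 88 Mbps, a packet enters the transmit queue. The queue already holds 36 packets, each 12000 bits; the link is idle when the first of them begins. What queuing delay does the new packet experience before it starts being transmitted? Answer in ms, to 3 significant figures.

Each queued packet: L/R = 12000/88000000 = 0.136364 ms.
36 queued → 4.90909 ms.
Queuing delay = 4.91 ms.

4.91 ms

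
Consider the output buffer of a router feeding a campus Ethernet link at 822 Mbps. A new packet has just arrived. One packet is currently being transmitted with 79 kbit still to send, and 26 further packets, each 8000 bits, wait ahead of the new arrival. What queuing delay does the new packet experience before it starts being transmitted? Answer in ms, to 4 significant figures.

0.3491 ms

Each queued packet: L/R = 8000/822000000 = 0.00973236 ms.
26 queued → 0.253041 ms.
Plus remaining 79000 bits of current packet: 0.0961071 ms.
Queuing delay = 0.3491 ms.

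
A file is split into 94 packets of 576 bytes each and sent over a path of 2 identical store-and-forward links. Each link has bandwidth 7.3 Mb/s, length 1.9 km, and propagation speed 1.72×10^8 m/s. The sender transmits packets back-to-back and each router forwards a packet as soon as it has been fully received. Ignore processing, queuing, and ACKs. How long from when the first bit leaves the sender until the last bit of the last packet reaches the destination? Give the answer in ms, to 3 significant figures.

60.0 ms

Per-hop transmission t_tx = L/R = 4608/7300000 = 0.631233 ms.
Per-hop propagation t_prop = 1900/172000000 = 0.0110465 ms.
Pipeline fill: first packet needs 2·t_tx to clear all hops; remaining 93 packets each add one t_tx.
Total = (2+94-1)·t_tx + 2·t_prop = 95·0.631233 + 2·0.0110465 = 60.0 ms.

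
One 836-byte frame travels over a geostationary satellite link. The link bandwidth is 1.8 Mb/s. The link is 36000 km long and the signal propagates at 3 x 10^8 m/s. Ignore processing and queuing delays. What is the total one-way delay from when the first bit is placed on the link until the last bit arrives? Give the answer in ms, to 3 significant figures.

L = 836 × 8 = 6688 bits.
Transmission delay = L/R = 6688 / 1800000 = 3.71556 ms.
Propagation delay = d/s = 36000000 m / 300000000 m/s = 120 ms.
Total = 124 ms.

124 ms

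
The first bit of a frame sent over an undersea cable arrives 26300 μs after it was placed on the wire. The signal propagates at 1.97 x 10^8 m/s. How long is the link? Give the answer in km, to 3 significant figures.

d = s × t_prop = 197000000 × 0.0263 = 5180 km.

5180 km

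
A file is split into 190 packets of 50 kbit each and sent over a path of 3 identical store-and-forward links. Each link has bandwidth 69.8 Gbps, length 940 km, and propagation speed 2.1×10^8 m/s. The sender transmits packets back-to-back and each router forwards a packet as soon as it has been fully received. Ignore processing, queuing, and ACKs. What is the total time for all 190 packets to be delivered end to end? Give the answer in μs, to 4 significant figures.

Per-hop transmission t_tx = L/R = 50000/69800000000 = 0.716332 μs.
Per-hop propagation t_prop = 940000/210000000 = 4476.19 μs.
Pipeline fill: first packet needs 3·t_tx to clear all hops; remaining 189 packets each add one t_tx.
Total = (3+190-1)·t_tx + 3·t_prop = 192·0.716332 + 3·4476.19 = 13570 μs.

13570 μs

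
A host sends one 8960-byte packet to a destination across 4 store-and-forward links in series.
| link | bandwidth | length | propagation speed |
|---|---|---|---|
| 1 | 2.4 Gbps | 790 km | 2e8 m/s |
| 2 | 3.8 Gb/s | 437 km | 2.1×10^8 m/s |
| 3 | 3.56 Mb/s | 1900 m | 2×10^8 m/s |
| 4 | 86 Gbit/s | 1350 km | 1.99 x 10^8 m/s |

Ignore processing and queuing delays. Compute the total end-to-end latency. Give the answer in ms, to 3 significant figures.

33.0 ms

L = 8960 × 8 = 71680 bits.
Transmission delays (L/R per hop): 0.0298667, 0.0188632, 20.1348, 0.000833488 ms; sum = 20.1844 ms.
Propagation delays (d/s per hop): 3.95, 2.08095, 0.0095, 6.78392 ms; sum = 12.8244 ms.
End-to-end = 33.0 ms.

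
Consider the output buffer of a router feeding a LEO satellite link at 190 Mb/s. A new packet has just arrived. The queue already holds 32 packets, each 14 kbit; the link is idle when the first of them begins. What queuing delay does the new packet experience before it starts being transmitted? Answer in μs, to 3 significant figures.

2360 μs

Each queued packet: L/R = 14000/190000000 = 73.6842 μs.
32 queued → 2357.89 μs.
Queuing delay = 2360 μs.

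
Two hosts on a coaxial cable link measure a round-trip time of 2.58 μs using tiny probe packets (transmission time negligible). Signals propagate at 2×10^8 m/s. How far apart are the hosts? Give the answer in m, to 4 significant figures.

258.0 m

One-way propagation = RTT/2 = 1.29 μs.
d = s × t = 200000000 × 1.29e-06 = 258.0 m.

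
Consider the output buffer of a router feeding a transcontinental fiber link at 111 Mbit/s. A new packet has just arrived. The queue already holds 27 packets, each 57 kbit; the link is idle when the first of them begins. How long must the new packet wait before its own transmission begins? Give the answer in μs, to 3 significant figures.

13900 μs

Each queued packet: L/R = 57000/111000000 = 513.514 μs.
27 queued → 13864.9 μs.
Queuing delay = 13900 μs.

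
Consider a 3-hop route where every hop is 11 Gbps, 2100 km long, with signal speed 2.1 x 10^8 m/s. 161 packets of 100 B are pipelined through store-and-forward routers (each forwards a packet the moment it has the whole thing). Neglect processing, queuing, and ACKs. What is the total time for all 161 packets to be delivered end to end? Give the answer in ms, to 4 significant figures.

30.01 ms

Per-hop transmission t_tx = L/R = 800/11000000000 = 7.27273e-05 ms.
Per-hop propagation t_prop = 2100000/210000000 = 10 ms.
Pipeline fill: first packet needs 3·t_tx to clear all hops; remaining 160 packets each add one t_tx.
Total = (3+161-1)·t_tx + 3·t_prop = 163·7.27273e-05 + 3·10 = 30.01 ms.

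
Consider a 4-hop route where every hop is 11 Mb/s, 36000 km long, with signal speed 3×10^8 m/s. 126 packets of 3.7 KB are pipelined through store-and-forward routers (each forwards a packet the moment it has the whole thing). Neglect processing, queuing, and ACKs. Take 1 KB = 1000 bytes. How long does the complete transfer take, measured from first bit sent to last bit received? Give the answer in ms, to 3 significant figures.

827 ms

Per-hop transmission t_tx = L/R = 29600/11000000 = 2.69091 ms.
Per-hop propagation t_prop = 36000000/300000000 = 120 ms.
Pipeline fill: first packet needs 4·t_tx to clear all hops; remaining 125 packets each add one t_tx.
Total = (4+126-1)·t_tx + 4·t_prop = 129·2.69091 + 4·120 = 827 ms.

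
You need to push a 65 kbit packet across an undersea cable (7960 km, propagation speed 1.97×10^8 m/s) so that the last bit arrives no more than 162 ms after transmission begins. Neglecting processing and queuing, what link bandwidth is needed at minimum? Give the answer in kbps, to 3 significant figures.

535 kbps

Propagation delay = 7960000 / 197000000 = 40.4061 ms.
Transmission budget = 162 − 40.4061 = 121.594 ms.
R ≥ L / t_tx = 65000 bits / 0.121594 s = 535 kbps.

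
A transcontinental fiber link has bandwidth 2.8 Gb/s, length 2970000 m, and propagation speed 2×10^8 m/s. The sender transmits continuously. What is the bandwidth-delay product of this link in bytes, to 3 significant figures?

Propagation delay = 2970000 / 200000000 = 0.01485 s.
BDP = R × t_prop = 2800000000 × 0.01485 = 41580000 bits.
In bytes: 41580000/8 = 5200000 bytes.

5200000 bytes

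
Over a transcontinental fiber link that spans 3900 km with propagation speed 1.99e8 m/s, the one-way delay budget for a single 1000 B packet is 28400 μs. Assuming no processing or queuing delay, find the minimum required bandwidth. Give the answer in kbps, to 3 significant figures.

L = 8000 bits.
Propagation delay = 3900000 / 199000000 = 19598 μs.
Transmission budget = 28400 − 19598 = 8802.01 μs.
R ≥ L / t_tx = 8000 bits / 0.00880201 s = 909 kbps.

909 kbps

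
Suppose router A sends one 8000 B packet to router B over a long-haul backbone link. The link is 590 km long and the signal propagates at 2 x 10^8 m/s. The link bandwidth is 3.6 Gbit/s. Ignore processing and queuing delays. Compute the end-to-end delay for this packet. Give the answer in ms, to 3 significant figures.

2.97 ms

L = 8000 × 8 = 64000 bits.
Transmission delay = L/R = 64000 / 3600000000 = 0.0177778 ms.
Propagation delay = d/s = 590000 m / 200000000 m/s = 2.95 ms.
Total = 2.97 ms.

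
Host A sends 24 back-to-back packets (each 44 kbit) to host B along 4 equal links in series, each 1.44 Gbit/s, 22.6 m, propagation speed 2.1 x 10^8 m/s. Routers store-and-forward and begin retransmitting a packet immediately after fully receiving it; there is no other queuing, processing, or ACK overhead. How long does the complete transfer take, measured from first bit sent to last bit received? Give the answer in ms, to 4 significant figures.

0.8254 ms

Per-hop transmission t_tx = L/R = 44000/1440000000 = 0.0305556 ms.
Per-hop propagation t_prop = 22.6/210000000 = 0.000107619 ms.
Pipeline fill: first packet needs 4·t_tx to clear all hops; remaining 23 packets each add one t_tx.
Total = (4+24-1)·t_tx + 4·t_prop = 27·0.0305556 + 4·0.000107619 = 0.8254 ms.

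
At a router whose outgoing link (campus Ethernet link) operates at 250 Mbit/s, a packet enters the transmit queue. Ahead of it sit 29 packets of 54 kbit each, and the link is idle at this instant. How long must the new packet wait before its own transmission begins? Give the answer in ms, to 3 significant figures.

Each queued packet: L/R = 54000/250000000 = 0.216 ms.
29 queued → 6.264 ms.
Queuing delay = 6.26 ms.

6.26 ms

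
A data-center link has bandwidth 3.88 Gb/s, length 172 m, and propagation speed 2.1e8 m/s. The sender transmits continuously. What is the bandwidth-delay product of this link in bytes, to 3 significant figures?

Propagation delay = 172 / 210000000 = 8.19048e-07 s.
BDP = R × t_prop = 3880000000 × 8.19048e-07 = 3177.9 bits.
In bytes: 3177.9/8 = 397 bytes.

397 bytes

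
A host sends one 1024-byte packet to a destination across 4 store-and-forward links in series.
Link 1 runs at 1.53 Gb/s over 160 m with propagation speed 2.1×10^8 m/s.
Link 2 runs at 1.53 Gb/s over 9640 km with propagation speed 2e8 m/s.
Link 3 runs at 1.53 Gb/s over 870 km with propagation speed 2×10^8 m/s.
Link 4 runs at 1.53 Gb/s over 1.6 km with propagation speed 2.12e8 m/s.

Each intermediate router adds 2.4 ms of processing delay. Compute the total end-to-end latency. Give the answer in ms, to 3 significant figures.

L = 1024 × 8 = 8192 bits.
Transmission delay per hop = L/R = 8192/1530000000 = 0.00535425 ms; 4 hops → 0.021417 ms.
Propagation delays (d/s per hop): 0.000761905, 48.2, 4.35, 0.00754717 ms; sum = 52.5583 ms.
Processing at 3 router(s): 3 × 2.4 ms = 7.2 ms.
End-to-end = 59.8 ms.

59.8 ms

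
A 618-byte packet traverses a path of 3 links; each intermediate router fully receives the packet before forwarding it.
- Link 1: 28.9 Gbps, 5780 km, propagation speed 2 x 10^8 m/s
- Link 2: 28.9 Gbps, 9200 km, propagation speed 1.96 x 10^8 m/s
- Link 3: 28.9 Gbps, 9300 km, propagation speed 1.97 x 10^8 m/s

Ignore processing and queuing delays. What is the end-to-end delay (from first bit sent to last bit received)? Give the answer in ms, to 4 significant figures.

L = 618 × 8 = 4944 bits.
Transmission delay per hop = L/R = 4944/28900000000 = 0.000171073 ms; 3 hops → 0.000513218 ms.
Propagation delays (d/s per hop): 28.9, 46.9388, 47.2081 ms; sum = 123.047 ms.
End-to-end = 123.0 ms.

123.0 ms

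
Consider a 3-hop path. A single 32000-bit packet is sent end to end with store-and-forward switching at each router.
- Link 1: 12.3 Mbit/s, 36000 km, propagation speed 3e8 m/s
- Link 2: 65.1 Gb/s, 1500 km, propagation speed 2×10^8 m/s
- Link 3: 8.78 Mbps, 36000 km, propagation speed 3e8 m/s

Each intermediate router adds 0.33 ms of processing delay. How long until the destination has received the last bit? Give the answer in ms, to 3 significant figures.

Transmission delays (L/R per hop): 2.60163, 0.000491551, 3.64465 ms; sum = 6.24676 ms.
Propagation delays (d/s per hop): 120, 7.5, 120 ms; sum = 247.5 ms.
Processing at 2 router(s): 2 × 0.33 ms = 0.66 ms.
End-to-end = 254 ms.

254 ms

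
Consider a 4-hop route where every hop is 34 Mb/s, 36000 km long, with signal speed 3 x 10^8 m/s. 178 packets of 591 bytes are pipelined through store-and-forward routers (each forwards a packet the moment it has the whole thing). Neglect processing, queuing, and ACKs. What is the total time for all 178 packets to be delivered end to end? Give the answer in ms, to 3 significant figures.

505 ms

Per-hop transmission t_tx = L/R = 4728/34000000 = 0.139059 ms.
Per-hop propagation t_prop = 36000000/300000000 = 120 ms.
Pipeline fill: first packet needs 4·t_tx to clear all hops; remaining 177 packets each add one t_tx.
Total = (4+178-1)·t_tx + 4·t_prop = 181·0.139059 + 4·120 = 505 ms.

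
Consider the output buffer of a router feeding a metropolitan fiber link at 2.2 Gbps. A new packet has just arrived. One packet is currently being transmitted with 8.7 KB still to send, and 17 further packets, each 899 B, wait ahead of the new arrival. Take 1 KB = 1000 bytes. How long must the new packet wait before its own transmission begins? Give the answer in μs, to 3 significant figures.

Each queued packet: L/R = 7192/2200000000 = 3.26909 μs.
17 queued → 55.5745 μs.
Plus remaining 69600 bits of current packet: 31.6364 μs.
Queuing delay = 87.2 μs.

87.2 μs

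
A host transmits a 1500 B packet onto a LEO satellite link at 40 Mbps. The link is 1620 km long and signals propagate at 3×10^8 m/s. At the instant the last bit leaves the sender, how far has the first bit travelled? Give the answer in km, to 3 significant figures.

90.0 km

t_tx = L/R = 12000/40000000 = 0.0003 s.
Distance = s × t_tx = 300000000 × 0.0003 = 90.0 km.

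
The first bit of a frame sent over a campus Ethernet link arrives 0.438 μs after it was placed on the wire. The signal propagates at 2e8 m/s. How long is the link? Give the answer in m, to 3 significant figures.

87.6 m

d = s × t_prop = 200000000 × 4.38e-07 = 87.6 m.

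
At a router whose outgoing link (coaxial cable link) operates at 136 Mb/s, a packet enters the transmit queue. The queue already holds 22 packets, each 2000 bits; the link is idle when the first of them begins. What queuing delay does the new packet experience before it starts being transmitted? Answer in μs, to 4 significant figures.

323.5 μs

Each queued packet: L/R = 2000/136000000 = 14.7059 μs.
22 queued → 323.529 μs.
Queuing delay = 323.5 μs.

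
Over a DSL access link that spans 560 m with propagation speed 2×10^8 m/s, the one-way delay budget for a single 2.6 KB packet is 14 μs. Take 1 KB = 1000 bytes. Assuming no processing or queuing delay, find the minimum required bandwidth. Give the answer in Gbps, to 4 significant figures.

1.857 Gbps

L = 20800 bits.
Propagation delay = 560 / 200000000 = 2.8 μs.
Transmission budget = 14 − 2.8 = 11.2 μs.
R ≥ L / t_tx = 20800 bits / 1.12e-05 s = 1.857 Gbps.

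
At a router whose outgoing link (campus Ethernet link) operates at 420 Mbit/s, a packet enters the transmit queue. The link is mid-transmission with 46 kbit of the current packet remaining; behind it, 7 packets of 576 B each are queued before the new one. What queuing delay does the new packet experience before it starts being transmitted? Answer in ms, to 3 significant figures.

Each queued packet: L/R = 4608/420000000 = 0.0109714 ms.
7 queued → 0.0768 ms.
Plus remaining 46000 bits of current packet: 0.109524 ms.
Queuing delay = 0.186 ms.

0.186 ms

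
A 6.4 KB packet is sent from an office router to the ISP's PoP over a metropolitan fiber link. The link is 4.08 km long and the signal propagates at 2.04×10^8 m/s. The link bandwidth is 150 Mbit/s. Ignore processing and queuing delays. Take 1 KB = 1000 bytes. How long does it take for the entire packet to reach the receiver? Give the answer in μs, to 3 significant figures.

361 μs

L = 51200 bits.
Transmission delay = L/R = 51200 / 150000000 = 341.333 μs.
Propagation delay = d/s = 4080 m / 204000000 m/s = 20 μs.
Total = 361 μs.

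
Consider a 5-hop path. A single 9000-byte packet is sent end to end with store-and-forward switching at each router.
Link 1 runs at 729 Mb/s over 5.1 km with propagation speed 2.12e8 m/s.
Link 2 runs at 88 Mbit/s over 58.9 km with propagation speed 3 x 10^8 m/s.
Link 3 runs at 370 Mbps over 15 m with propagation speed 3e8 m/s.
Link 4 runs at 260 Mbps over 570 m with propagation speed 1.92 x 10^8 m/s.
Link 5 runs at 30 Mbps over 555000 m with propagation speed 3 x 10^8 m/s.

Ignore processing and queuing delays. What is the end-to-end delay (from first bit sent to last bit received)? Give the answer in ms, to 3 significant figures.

5.86 ms

L = 9000 × 8 = 72000 bits.
Transmission delays (L/R per hop): 0.0987654, 0.818182, 0.194595, 0.276923, 2.4 ms; sum = 3.78846 ms.
Propagation delays (d/s per hop): 0.0240566, 0.196333, 5e-05, 0.00296875, 1.85 ms; sum = 2.07341 ms.
End-to-end = 5.86 ms.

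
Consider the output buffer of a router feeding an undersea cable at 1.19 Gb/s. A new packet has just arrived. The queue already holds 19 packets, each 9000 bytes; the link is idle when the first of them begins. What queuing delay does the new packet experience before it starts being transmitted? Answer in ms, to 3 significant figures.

Each queued packet: L/R = 72000/1190000000 = 0.0605042 ms.
19 queued → 1.14958 ms.
Queuing delay = 1.15 ms.

1.15 ms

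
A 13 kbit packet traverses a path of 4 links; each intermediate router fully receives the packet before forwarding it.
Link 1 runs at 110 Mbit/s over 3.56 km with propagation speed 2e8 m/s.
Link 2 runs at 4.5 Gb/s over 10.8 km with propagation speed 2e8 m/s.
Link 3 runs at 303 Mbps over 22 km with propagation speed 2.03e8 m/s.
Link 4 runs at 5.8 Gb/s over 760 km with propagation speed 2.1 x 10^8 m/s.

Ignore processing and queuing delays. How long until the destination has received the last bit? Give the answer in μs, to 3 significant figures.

L = 13000 bits.
Transmission delays (L/R per hop): 118.182, 2.88889, 42.9043, 2.24138 μs; sum = 166.216 μs.
Propagation delays (d/s per hop): 17.8, 54, 108.374, 3619.05 μs; sum = 3799.22 μs.
End-to-end = 3970 μs.

3970 μs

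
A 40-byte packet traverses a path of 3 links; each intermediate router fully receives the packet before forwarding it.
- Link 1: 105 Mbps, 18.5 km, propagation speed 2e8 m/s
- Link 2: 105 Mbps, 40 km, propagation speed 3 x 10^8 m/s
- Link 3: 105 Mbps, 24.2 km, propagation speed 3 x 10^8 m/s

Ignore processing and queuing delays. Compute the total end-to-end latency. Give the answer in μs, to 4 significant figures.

315.6 μs

L = 40 × 8 = 320 bits.
Transmission delay per hop = L/R = 320/105000000 = 3.04762 μs; 3 hops → 9.14286 μs.
Propagation delays (d/s per hop): 92.5, 133.333, 80.6667 μs; sum = 306.5 μs.
End-to-end = 315.6 μs.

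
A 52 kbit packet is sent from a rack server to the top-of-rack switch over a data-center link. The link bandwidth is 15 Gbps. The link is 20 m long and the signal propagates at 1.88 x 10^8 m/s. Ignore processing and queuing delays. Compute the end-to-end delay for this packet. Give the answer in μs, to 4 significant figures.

L = 52000 bits.
Transmission delay = L/R = 52000 / 15000000000 = 3.46667 μs.
Propagation delay = d/s = 20 m / 188000000 m/s = 0.106383 μs.
Total = 3.573 μs.

3.573 μs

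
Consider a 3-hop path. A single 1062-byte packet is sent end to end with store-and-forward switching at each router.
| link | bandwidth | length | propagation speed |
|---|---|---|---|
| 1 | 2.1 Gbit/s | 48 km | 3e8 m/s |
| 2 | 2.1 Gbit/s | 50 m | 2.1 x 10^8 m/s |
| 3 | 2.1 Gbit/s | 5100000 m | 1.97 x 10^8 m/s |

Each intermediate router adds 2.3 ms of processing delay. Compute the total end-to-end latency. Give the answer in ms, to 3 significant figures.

L = 1062 × 8 = 8496 bits.
Transmission delay per hop = L/R = 8496/2100000000 = 0.00404571 ms; 3 hops → 0.0121371 ms.
Propagation delays (d/s per hop): 0.16, 0.000238095, 25.8883 ms; sum = 26.0486 ms.
Processing at 2 router(s): 2 × 2.3 ms = 4.6 ms.
End-to-end = 30.7 ms.

30.7 ms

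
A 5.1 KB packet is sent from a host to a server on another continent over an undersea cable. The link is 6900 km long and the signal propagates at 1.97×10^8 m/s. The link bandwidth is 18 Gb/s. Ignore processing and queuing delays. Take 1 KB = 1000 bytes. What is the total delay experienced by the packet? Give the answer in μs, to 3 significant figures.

35000 μs

L = 40800 bits.
Transmission delay = L/R = 40800 / 18000000000 = 2.26667 μs.
Propagation delay = d/s = 6900000 m / 197000000 m/s = 35025.4 μs.
Total = 35000 μs.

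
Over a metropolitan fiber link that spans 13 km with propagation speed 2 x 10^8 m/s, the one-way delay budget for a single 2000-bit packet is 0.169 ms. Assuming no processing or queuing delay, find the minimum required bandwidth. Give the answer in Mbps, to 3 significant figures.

Propagation delay = 13000 / 200000000 = 0.065 ms.
Transmission budget = 0.169 − 0.065 = 0.104 ms.
R ≥ L / t_tx = 2000 bits / 0.000104 s = 19.2 Mbps.

19.2 Mbps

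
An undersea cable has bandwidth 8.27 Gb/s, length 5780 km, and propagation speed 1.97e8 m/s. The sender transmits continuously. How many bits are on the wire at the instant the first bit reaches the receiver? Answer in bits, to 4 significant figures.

242600000 bits

Propagation delay = 5780000 / 197000000 = 0.0293401 s.
BDP = R × t_prop = 8270000000 × 0.0293401 = 242643000 bits.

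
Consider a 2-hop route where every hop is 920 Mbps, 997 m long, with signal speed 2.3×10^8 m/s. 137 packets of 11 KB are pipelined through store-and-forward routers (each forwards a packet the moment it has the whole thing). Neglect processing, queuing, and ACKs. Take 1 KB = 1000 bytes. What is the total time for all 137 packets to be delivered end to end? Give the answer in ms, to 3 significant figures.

Per-hop transmission t_tx = L/R = 88000/920000000 = 0.0956522 ms.
Per-hop propagation t_prop = 997/2.3e+08 = 0.00433478 ms.
Pipeline fill: first packet needs 2·t_tx to clear all hops; remaining 136 packets each add one t_tx.
Total = (2+137-1)·t_tx + 2·t_prop = 138·0.0956522 + 2·0.00433478 = 13.2 ms.

13.2 ms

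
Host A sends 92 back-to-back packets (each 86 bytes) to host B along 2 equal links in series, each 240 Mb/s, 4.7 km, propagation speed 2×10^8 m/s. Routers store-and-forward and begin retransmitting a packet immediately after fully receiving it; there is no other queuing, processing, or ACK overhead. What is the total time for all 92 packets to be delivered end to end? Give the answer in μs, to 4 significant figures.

Per-hop transmission t_tx = L/R = 688/240000000 = 2.86667 μs.
Per-hop propagation t_prop = 4700/200000000 = 23.5 μs.
Pipeline fill: first packet needs 2·t_tx to clear all hops; remaining 91 packets each add one t_tx.
Total = (2+92-1)·t_tx + 2·t_prop = 93·2.86667 + 2·23.5 = 313.6 μs.

313.6 μs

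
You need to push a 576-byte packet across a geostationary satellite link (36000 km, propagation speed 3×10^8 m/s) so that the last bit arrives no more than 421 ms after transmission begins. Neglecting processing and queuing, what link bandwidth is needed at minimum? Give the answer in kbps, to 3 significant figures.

15.3 kbps

L = 4608 bits.
Propagation delay = 36000000 / 300000000 = 120 ms.
Transmission budget = 421 − 120 = 301 ms.
R ≥ L / t_tx = 4608 bits / 0.301 s = 15.3 kbps.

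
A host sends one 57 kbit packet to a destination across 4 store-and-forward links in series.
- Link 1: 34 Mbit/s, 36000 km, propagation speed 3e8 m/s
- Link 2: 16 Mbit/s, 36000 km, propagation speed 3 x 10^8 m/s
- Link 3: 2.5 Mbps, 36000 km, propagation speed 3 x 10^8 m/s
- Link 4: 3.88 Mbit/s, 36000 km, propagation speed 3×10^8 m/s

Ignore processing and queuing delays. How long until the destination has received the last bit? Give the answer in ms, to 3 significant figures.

523 ms

L = 57000 bits.
Transmission delays (L/R per hop): 1.67647, 3.5625, 22.8, 14.6907 ms; sum = 42.7297 ms.
Propagation delays (d/s per hop): 120, 120, 120, 120 ms; sum = 480 ms.
End-to-end = 523 ms.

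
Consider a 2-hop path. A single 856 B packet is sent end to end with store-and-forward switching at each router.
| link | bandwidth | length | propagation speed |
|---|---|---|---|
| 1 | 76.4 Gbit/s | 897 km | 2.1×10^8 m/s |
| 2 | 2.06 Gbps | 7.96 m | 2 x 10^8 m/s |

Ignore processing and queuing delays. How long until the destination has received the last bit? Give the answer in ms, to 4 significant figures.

L = 856 × 8 = 6848 bits.
Transmission delays (L/R per hop): 8.96335e-05, 0.00332427 ms; sum = 0.00341391 ms.
Propagation delays (d/s per hop): 4.27143, 3.98e-05 ms; sum = 4.27147 ms.
End-to-end = 4.275 ms.

4.275 ms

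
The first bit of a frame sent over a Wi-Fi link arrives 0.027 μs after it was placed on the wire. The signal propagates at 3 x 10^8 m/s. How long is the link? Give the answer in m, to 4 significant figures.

8.100 m

d = s × t_prop = 300000000 × 2.7e-08 = 8.100 m.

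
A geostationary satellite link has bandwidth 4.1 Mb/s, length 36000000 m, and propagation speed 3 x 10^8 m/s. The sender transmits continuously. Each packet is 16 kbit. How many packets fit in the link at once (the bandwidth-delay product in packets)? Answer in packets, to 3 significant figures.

30.8 packets

Propagation delay = 36000000 / 300000000 = 0.12 s.
BDP = R × t_prop = 4.1e+06 × 0.12 = 492000 bits.
In packets of 16000 bits: 30.8 packets.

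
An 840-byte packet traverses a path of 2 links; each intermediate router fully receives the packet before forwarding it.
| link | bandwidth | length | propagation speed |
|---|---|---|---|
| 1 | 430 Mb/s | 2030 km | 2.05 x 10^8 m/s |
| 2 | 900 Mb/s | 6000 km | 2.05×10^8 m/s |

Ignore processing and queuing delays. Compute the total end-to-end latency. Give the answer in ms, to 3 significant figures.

L = 840 × 8 = 6720 bits.
Transmission delays (L/R per hop): 0.0156279, 0.00746667 ms; sum = 0.0230946 ms.
Propagation delays (d/s per hop): 9.90244, 29.2683 ms; sum = 39.1707 ms.
End-to-end = 39.2 ms.

39.2 ms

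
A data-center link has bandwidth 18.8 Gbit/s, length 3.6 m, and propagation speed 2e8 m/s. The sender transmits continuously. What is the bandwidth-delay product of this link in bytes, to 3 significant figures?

42.3 bytes

Propagation delay = 3.6 / 200000000 = 1.8e-08 s.
BDP = R × t_prop = 18800000000 × 1.8e-08 = 338.4 bits.
In bytes: 338.4/8 = 42.3 bytes.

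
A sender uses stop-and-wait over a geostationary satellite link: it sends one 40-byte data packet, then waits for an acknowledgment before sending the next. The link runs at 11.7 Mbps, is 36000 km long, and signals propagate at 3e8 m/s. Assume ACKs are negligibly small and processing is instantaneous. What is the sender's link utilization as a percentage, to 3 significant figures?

t_tx = L/R = 320/11700000 = 2.73504e-05 s.
t_prop = 36000000/300000000 = 0.12 s; RTT = 0.24 s.
Cycle = t_tx + RTT = 0.240027 s.
Utilization = t_tx / cycle = 2.73504e-05/0.240027 = 0.0114 %.

0.0114 %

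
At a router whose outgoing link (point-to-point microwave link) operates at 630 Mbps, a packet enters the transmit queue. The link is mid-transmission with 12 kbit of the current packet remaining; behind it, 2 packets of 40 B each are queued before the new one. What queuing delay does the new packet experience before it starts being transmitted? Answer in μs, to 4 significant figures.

20.06 μs

Each queued packet: L/R = 320/630000000 = 0.507937 μs.
2 queued → 1.01587 μs.
Plus remaining 12000 bits of current packet: 19.0476 μs.
Queuing delay = 20.06 μs.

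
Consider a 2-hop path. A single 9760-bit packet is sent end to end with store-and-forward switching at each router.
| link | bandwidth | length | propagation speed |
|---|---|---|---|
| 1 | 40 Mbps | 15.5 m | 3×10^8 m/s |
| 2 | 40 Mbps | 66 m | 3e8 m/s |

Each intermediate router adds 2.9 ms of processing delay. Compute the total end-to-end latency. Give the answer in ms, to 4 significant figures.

3.388 ms

Transmission delay per hop = L/R = 9760/40000000 = 0.244 ms; 2 hops → 0.488 ms.
Propagation delays (d/s per hop): 5.16667e-05, 0.00022 ms; sum = 0.000271667 ms.
Processing at 1 router(s): 1 × 2.9 ms = 2.9 ms.
End-to-end = 3.388 ms.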